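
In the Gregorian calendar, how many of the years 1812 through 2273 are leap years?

113

Multiples of 4 in [1812,2273]: 116.
Of those, multiples of 100: 4 (not leap unless ÷400).
Multiples of 400: 1.
Leap years = 116 − 4 + 1 = 113.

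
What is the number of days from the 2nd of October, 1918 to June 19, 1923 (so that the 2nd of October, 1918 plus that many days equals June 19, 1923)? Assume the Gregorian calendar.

Oct 2, 1918 → Oct 2, 1919: 365 days.
Oct 2, 1919 → Oct 2, 1920: 366 days (Feb 29, 1920 is in that span).
Oct 2, 1920 → Oct 2, 1921: 365 days.
Oct 2, 1921 → Oct 2, 1922: 365 days.
Oct 2, 1922 → Nov 2, 1922: 31 days (October has 31).
Nov 2, 1922 → Dec 2, 1922: 30 days (November has 30).
Dec 2, 1922 → Jan 2, 1923: 31 days (December has 31).
Jan 2, 1923 → Feb 2, 1923: 31 days (January has 31).
Feb 2, 1923 → Mar 2, 1923: 28 days (February has 28).
Mar 2, 1923 → Apr 2, 1923: 31 days (March has 31).
Apr 2, 1923 → May 2, 1923: 30 days (April has 30).
May 2, 1923 → Jun 2, 1923: 31 days (May has 31).
Jun 2, 1923 → Jun 19, 1923: 17 days.
Total: 1721 days.

1721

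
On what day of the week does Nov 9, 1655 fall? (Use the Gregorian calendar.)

Tuesday

Doomsday rule: the anchor day for the 1600s is Tuesday. For year 55: 55÷12 = 4 r 7, and 7÷4 = 1, so 4+7+1 = 12.
Tuesday + 12 ≡ Sunday — that's 1655's doomsday.
In November the doomsday date is Nov 7.
Nov 9 is 2 days after Nov 7; 2 mod 7 = 2, so Sunday + 2 = Tuesday.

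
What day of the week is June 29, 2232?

Friday

January 1, 2232 is a Sunday.
Jan 1, 2232 → Feb 1, 2232: 31 days (January has 31).
Feb 1, 2232 → Mar 1, 2232: 29 days (February has 29).
Mar 1, 2232 → Apr 1, 2232: 31 days (March has 31).
Apr 1, 2232 → May 1, 2232: 30 days (April has 30).
May 1, 2232 → Jun 1, 2232: 31 days (May has 31).
Jun 1, 2232 → Jun 29, 2232: 28 days.
Total: 180 days.
180 mod 7 = 5, so Sunday + 5 = Friday.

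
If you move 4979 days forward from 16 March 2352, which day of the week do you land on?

Tuesday

Mar 16, 2352 is a Sunday.
4979 mod 7 = 2, so 4979 days after a Sunday is Sunday + 2 = Tuesday.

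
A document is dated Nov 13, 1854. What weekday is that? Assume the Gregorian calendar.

Monday

Doomsday rule: the anchor day for the 1800s is Friday. For year 54: 54÷12 = 4 r 6, and 6÷4 = 1, so 4+6+1 = 11.
Friday + 11 ≡ Tuesday — that's 1854's doomsday.
In November the doomsday date is Nov 7.
Nov 13 is 6 days after Nov 7; 6 mod 7 = 6, so Tuesday + 6 = Monday.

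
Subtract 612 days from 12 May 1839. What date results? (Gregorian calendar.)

−365 (one year) → May 12, 1838 (247 left).
−12 → Apr 30, 1838 (end of Apr, 30 days; 235 left).
−30 → Mar 31, 1838 (end of Mar, 31 days; 205 left).
−31 → Feb 28, 1838 (end of Feb, 28 days; 174 left).
−28 → Jan 31, 1838 (end of Jan, 31 days; 146 left).
−31 → Dec 31, 1837 (end of Dec, 31 days; 115 left).
−31 → Nov 30, 1837 (end of Nov, 30 days; 84 left).
−30 → Oct 31, 1837 (end of Oct, 31 days; 54 left).
−31 → Sep 30, 1837 (end of Sep, 30 days; 23 left).
−23 → Sep 7, 1837.

September 7, 1837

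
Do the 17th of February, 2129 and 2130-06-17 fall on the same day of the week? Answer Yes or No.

From Feb 17, 2129 to Jun 17, 2130 is 485 days.
485 mod 7 = 2, so they are different weekdays.
(Feb 17, 2129 is a Thursday; Jun 17, 2130 is a Saturday.)

No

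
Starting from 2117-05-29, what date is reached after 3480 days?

+365 (one year) → May 29, 2118 (3115 left).
+365 (one year) → May 29, 2119 (2750 left).
+366 (one year; includes Feb 29, 2120) → May 29, 2120 (2384 left).
+365 (one year) → May 29, 2121 (2019 left).
+365 (one year) → May 29, 2122 (1654 left).
+365 (one year) → May 29, 2123 (1289 left).
+366 (one year; includes Feb 29, 2124) → May 29, 2124 (923 left).
+365 (one year) → May 29, 2125 (558 left).
+365 (one year) → May 29, 2126 (193 left).
May has 31 days: +3 → Jun 1, 2126 (190 left).
Jun has 30 days: +30 → Jul 1, 2126 (160 left).
Jul has 31 days: +31 → Aug 1, 2126 (129 left).
Aug has 31 days: +31 → Sep 1, 2126 (98 left).
Sep has 30 days: +30 → Oct 1, 2126 (68 left).
Oct has 31 days: +31 → Nov 1, 2126 (37 left).
Nov has 30 days: +30 → Dec 1, 2126 (7 left).
+7 → Dec 8, 2126.

December 8, 2126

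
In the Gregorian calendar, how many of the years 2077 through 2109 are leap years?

Multiples of 4 in [2077,2109]: 8.
Of those, multiples of 100: 1 (not leap unless ÷400).
Multiples of 400: 0.
Leap years = 8 − 1 + 0 = 7.

7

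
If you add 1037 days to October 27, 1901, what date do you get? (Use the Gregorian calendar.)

+365 (one year) → Oct 27, 1902 (672 left).
+365 (one year) → Oct 27, 1903 (307 left).
Oct has 31 days: +5 → Nov 1, 1903 (302 left).
Nov has 30 days: +30 → Dec 1, 1903 (272 left).
Dec has 31 days: +31 → Jan 1, 1904 (241 left).
Jan has 31 days: +31 → Feb 1, 1904 (210 left).
Feb has 29 days: +29 → Mar 1, 1904 (181 left).
Mar has 31 days: +31 → Apr 1, 1904 (150 left).
Apr has 30 days: +30 → May 1, 1904 (120 left).
May has 31 days: +31 → Jun 1, 1904 (89 left).
Jun has 30 days: +30 → Jul 1, 1904 (59 left).
Jul has 31 days: +31 → Aug 1, 1904 (28 left).
+28 → Aug 29, 1904.

August 29, 1904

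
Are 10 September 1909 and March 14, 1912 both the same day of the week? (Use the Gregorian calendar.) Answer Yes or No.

No

From Sep 10, 1909 to Mar 14, 1912 is 916 days.
916 mod 7 = 6, so they are different weekdays.
(Sep 10, 1909 is a Friday; Mar 14, 1912 is a Thursday.)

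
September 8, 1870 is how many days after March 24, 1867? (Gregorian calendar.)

Mar 24, 1867 → Mar 24, 1868: 366 days (Feb 29, 1868 is in that span).
Mar 24, 1868 → Mar 24, 1869: 365 days.
Mar 24, 1869 → Mar 24, 1870: 365 days.
Mar 24, 1870 → Apr 24, 1870: 31 days (March has 31).
Apr 24, 1870 → May 24, 1870: 30 days (April has 30).
May 24, 1870 → Jun 24, 1870: 31 days (May has 31).
Jun 24, 1870 → Jul 24, 1870: 30 days (June has 30).
Jul 24, 1870 → Aug 24, 1870: 31 days (July has 31).
Aug 24, 1870 → Sep 8, 1870: 15 days.
Total: 1264 days.

1264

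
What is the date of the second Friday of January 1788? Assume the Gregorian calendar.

January 11, 1788

January 1, 1788 is a Tuesday.
The first Friday is therefore January 4 (3 days later).
The second Friday is 4 + 1×7 = January 11.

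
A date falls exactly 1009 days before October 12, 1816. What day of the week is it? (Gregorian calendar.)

First find the weekday of Oct 12, 1816. Doomsday rule: the anchor day for the 1800s is Friday. For year 16: 16÷12 = 1 r 4, and 4÷4 = 1, so 1+4+1 = 6.
Friday + 6 ≡ Thursday — that's 1816's doomsday.
In October the doomsday date is Oct 10.
Oct 12 is 2 days after Oct 10; 2 mod 7 = 2, so Thursday + 2 = Saturday.
1009 mod 7 = 1, so 1009 days before a Saturday is Saturday − 1 = Friday.

Friday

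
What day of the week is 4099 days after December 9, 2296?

First find the weekday of Dec 9, 2296. Doomsday rule: the anchor day for the 2200s is Friday. For year 96: 96÷12 = 8 r 0, and 0÷4 = 0, so 8+0+0 = 8.
Friday + 8 ≡ Saturday — that's 2296's doomsday.
In December the doomsday date is Dec 12.
Dec 9 is 3 days before Dec 12; 3 mod 7 = 3, so Saturday − 3 = Wednesday.
4099 mod 7 = 4, so 4099 days after a Wednesday is Wednesday + 4 = Sunday.

Sunday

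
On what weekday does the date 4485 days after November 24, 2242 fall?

First find the weekday of Nov 24, 2242. Doomsday rule: the anchor day for the 2200s is Friday. For year 42: 42÷12 = 3 r 6, and 6÷4 = 1, so 3+6+1 = 10.
Friday + 10 ≡ Monday — that's 2242's doomsday.
In November the doomsday date is Nov 7.
Nov 24 is 17 days after Nov 7; 17 mod 7 = 3, so Monday + 3 = Thursday.
4485 mod 7 = 5, so 4485 days after a Thursday is Thursday + 5 = Tuesday.

Tuesday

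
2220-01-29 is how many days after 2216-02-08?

1451

Feb 8, 2216 → Feb 8, 2217: 366 days (Feb 29, 2216 is in that span).
Feb 8, 2217 → Feb 8, 2218: 365 days.
Feb 8, 2218 → Feb 8, 2219: 365 days.
Feb 8, 2219 → Mar 8, 2219: 28 days (February has 28).
Mar 8, 2219 → Apr 8, 2219: 31 days (March has 31).
Apr 8, 2219 → May 8, 2219: 30 days (April has 30).
May 8, 2219 → Jun 8, 2219: 31 days (May has 31).
Jun 8, 2219 → Jul 8, 2219: 30 days (June has 30).
Jul 8, 2219 → Aug 8, 2219: 31 days (July has 31).
Aug 8, 2219 → Sep 8, 2219: 31 days (August has 31).
Sep 8, 2219 → Oct 8, 2219: 30 days (September has 30).
Oct 8, 2219 → Nov 8, 2219: 31 days (October has 31).
Nov 8, 2219 → Dec 8, 2219: 30 days (November has 30).
Dec 8, 2219 → Jan 8, 2220: 31 days (December has 31).
Jan 8, 2220 → Jan 29, 2220: 21 days.
Total: 1451 days.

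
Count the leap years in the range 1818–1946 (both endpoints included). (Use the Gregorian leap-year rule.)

31

Multiples of 4 in [1818,1946]: 32.
Of those, multiples of 100: 1 (not leap unless ÷400).
Multiples of 400: 0.
Leap years = 32 − 1 + 0 = 31.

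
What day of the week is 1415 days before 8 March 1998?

Mar 8, 1998 is a Sunday.
1415 mod 7 = 1, so 1415 days before a Sunday is Sunday − 1 = Saturday.

Saturday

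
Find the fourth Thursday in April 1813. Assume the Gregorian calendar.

April 22, 1813

April 1, 1813 is a Thursday.
The first Thursday is therefore April 1 (same day).
The fourth Thursday is 1 + 3×7 = April 22.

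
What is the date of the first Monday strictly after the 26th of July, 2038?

August 2, 2038

Jul 26, 2038 is a Monday.
From Monday to the next Monday is 7 days.
Jul 26, 2038 + 7 = Aug 2, 2038.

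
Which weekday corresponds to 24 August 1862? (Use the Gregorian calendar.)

Sunday

Doomsday rule: the anchor day for the 1800s is Friday. For year 62: 62÷12 = 5 r 2, and 2÷4 = 0, so 5+2+0 = 7.
Friday + 7 ≡ Friday — that's 1862's doomsday.
In August the doomsday date is Aug 8.
Aug 24 is 16 days after Aug 8; 16 mod 7 = 2, so Friday + 2 = Sunday.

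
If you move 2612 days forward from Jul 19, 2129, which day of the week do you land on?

Wednesday

Jul 19, 2129 is a Tuesday.
2612 mod 7 = 1, so 2612 days after a Tuesday is Tuesday + 1 = Wednesday.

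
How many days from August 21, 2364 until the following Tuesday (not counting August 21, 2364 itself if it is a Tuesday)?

Aug 21, 2364 is a Friday.
From Friday to the next Tuesday is 4 days.

4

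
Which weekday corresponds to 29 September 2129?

Doomsday rule: the anchor day for the 2100s is Sunday. For year 29: 29÷12 = 2 r 5, and 5÷4 = 1, so 2+5+1 = 8.
Sunday + 8 ≡ Monday — that's 2129's doomsday.
In September the doomsday date is Sep 5.
Sep 29 is 24 days after Sep 5; 24 mod 7 = 3, so Monday + 3 = Thursday.

Thursday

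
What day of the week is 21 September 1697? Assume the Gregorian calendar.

Saturday

Doomsday rule: the anchor day for the 1600s is Tuesday. For year 97: 97÷12 = 8 r 1, and 1÷4 = 0, so 8+1+0 = 9.
Tuesday + 9 ≡ Thursday — that's 1697's doomsday.
In September the doomsday date is Sep 5.
Sep 21 is 16 days after Sep 5; 16 mod 7 = 2, so Thursday + 2 = Saturday.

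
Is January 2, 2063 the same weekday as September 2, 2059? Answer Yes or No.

Yes

From Sep 2, 2059 to Jan 2, 2063 is 1218 days.
1218 mod 7 = 0, so they are the same weekday.
(Sep 2, 2059 is a Tuesday; Jan 2, 2063 is a Tuesday.)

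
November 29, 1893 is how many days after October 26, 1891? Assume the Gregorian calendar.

Oct 26, 1891 → Oct 26, 1892: 366 days (Feb 29, 1892 is in that span).
Oct 26, 1892 → Nov 26, 1892: 31 days (October has 31).
Nov 26, 1892 → Dec 26, 1892: 30 days (November has 30).
Dec 26, 1892 → Jan 26, 1893: 31 days (December has 31).
Jan 26, 1893 → Feb 26, 1893: 31 days (January has 31).
Feb 26, 1893 → Mar 26, 1893: 28 days (February has 28).
Mar 26, 1893 → Apr 26, 1893: 31 days (March has 31).
Apr 26, 1893 → May 26, 1893: 30 days (April has 30).
May 26, 1893 → Jun 26, 1893: 31 days (May has 31).
Jun 26, 1893 → Jul 26, 1893: 30 days (June has 30).
Jul 26, 1893 → Aug 26, 1893: 31 days (July has 31).
Aug 26, 1893 → Sep 26, 1893: 31 days (August has 31).
Sep 26, 1893 → Oct 26, 1893: 30 days (September has 30).
Oct 26, 1893 → Nov 26, 1893: 31 days (October has 31).
Nov 26, 1893 → Nov 29, 1893: 3 days.
Total: 765 days.

765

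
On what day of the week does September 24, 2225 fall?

Doomsday rule: the anchor day for the 2200s is Friday. For year 25: 25÷12 = 2 r 1, and 1÷4 = 0, so 2+1+0 = 3.
Friday + 3 ≡ Monday — that's 2225's doomsday.
In September the doomsday date is Sep 5.
Sep 24 is 19 days after Sep 5; 19 mod 7 = 5, so Monday + 5 = Saturday.

Saturday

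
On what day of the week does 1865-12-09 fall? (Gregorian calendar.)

Saturday

Doomsday rule: the anchor day for the 1800s is Friday. For year 65: 65÷12 = 5 r 5, and 5÷4 = 1, so 5+5+1 = 11.
Friday + 11 ≡ Tuesday — that's 1865's doomsday.
In December the doomsday date is Dec 12.
Dec 9 is 3 days before Dec 12; 3 mod 7 = 3, so Tuesday − 3 = Saturday.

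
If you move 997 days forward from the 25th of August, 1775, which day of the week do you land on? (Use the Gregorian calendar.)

Aug 25, 1775 is a Friday.
997 mod 7 = 3, so 997 days after a Friday is Friday + 3 = Monday.

Monday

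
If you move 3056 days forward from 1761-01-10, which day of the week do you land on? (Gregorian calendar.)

Wednesday

Jan 10, 1761 is a Saturday.
3056 mod 7 = 4, so 3056 days after a Saturday is Saturday + 4 = Wednesday.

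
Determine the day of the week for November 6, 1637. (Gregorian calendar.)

Doomsday rule: the anchor day for the 1600s is Tuesday. For year 37: 37÷12 = 3 r 1, and 1÷4 = 0, so 3+1+0 = 4.
Tuesday + 4 ≡ Saturday — that's 1637's doomsday.
In November the doomsday date is Nov 7.
Nov 6 is 1 day before Nov 7; 1 mod 7 = 1, so Saturday − 1 = Friday.

Friday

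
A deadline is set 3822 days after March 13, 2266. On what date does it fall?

+365 (one year) → Mar 13, 2267 (3457 left).
+366 (one year; includes Feb 29, 2268) → Mar 13, 2268 (3091 left).
+365 (one year) → Mar 13, 2269 (2726 left).
+365 (one year) → Mar 13, 2270 (2361 left).
+365 (one year) → Mar 13, 2271 (1996 left).
+366 (one year; includes Feb 29, 2272) → Mar 13, 2272 (1630 left).
+365 (one year) → Mar 13, 2273 (1265 left).
+365 (one year) → Mar 13, 2274 (900 left).
+365 (one year) → Mar 13, 2275 (535 left).
+366 (one year; includes Feb 29, 2276) → Mar 13, 2276 (169 left).
Mar has 31 days: +19 → Apr 1, 2276 (150 left).
Apr has 30 days: +30 → May 1, 2276 (120 left).
May has 31 days: +31 → Jun 1, 2276 (89 left).
Jun has 30 days: +30 → Jul 1, 2276 (59 left).
Jul has 31 days: +31 → Aug 1, 2276 (28 left).
+28 → Aug 29, 2276.

August 29, 2276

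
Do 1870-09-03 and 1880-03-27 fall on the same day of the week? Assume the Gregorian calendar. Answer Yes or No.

From Sep 3, 1870 to Mar 27, 1880 is 3493 days.
3493 mod 7 = 0, so they are the same weekday.
(Sep 3, 1870 is a Saturday; Mar 27, 1880 is a Saturday.)

Yes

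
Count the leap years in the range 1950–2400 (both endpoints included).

110

Multiples of 4 in [1950,2400]: 113.
Of those, multiples of 100: 5 (not leap unless ÷400).
Multiples of 400: 2.
Leap years = 113 − 5 + 2 = 110.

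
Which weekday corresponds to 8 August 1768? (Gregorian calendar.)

Doomsday rule: the anchor day for the 1700s is Sunday. For year 68: 68÷12 = 5 r 8, and 8÷4 = 2, so 5+8+2 = 15.
Sunday + 15 ≡ Monday — that's 1768's doomsday.
In August the doomsday date is Aug 8.
Aug 8 is the doomsday itself: Monday.

Monday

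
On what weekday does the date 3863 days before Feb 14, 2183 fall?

Saturday

First find the weekday of Feb 14, 2183. Doomsday rule: the anchor day for the 2100s is Sunday. For year 83: 83÷12 = 6 r 11, and 11÷4 = 2, so 6+11+2 = 19.
Sunday + 19 ≡ Friday — that's 2183's doomsday.
In February the doomsday date is Feb 28 (2183 is not a leap year).
Feb 14 is 14 days before Feb 28; 14 mod 7 = 0, so Friday − 0 = Friday.
3863 mod 7 = 6, so 3863 days before a Friday is Friday − 6 = Saturday.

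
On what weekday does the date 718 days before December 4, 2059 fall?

Sunday

Dec 4, 2059 is a Thursday.
718 mod 7 = 4, so 718 days before a Thursday is Thursday − 4 = Sunday.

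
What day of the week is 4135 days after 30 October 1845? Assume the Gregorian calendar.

Oct 30, 1845 is a Thursday.
4135 mod 7 = 5, so 4135 days after a Thursday is Thursday + 5 = Tuesday.

Tuesday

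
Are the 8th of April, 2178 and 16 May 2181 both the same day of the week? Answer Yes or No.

Yes

From Apr 8, 2178 to May 16, 2181 is 1134 days.
1134 mod 7 = 0, so they are the same weekday.
(Apr 8, 2178 is a Wednesday; May 16, 2181 is a Wednesday.)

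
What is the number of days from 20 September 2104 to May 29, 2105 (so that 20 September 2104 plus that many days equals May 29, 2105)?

Sep 20, 2104 → Oct 20, 2104: 30 days (September has 30).
Oct 20, 2104 → Nov 20, 2104: 31 days (October has 31).
Nov 20, 2104 → Dec 20, 2104: 30 days (November has 30).
Dec 20, 2104 → Jan 20, 2105: 31 days (December has 31).
Jan 20, 2105 → Feb 20, 2105: 31 days (January has 31).
Feb 20, 2105 → Mar 20, 2105: 28 days (February has 28).
Mar 20, 2105 → Apr 20, 2105: 31 days (March has 31).
Apr 20, 2105 → May 20, 2105: 30 days (April has 30).
May 20, 2105 → May 29, 2105: 9 days.
Total: 251 days.

251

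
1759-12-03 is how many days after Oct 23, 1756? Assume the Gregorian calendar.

1136

Oct 23, 1756 → Oct 23, 1757: 365 days.
Oct 23, 1757 → Oct 23, 1758: 365 days.
Oct 23, 1758 → Oct 23, 1759: 365 days.
Oct 23, 1759 → Nov 23, 1759: 31 days (October has 31).
Nov 23, 1759 → Dec 3, 1759: 10 days.
Total: 1136 days.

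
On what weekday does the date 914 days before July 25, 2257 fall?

Jul 25, 2257 is a Saturday.
914 mod 7 = 4, so 914 days before a Saturday is Saturday − 4 = Tuesday.

Tuesday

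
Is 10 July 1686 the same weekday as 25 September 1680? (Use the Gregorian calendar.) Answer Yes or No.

Yes

From Sep 25, 1680 to Jul 10, 1686 is 2114 days.
2114 mod 7 = 0, so they are the same weekday.
(Sep 25, 1680 is a Wednesday; Jul 10, 1686 is a Wednesday.)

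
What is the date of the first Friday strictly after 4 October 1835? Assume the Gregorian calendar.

October 9, 1835

Oct 4, 1835 is a Sunday.
From Sunday to the next Friday is 5 days.
Oct 4, 1835 + 5 = Oct 9, 1835.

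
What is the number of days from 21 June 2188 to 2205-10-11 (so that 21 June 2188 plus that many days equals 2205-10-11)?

Jun 21, 2188 → Jun 21, 2189: 365 days.
Jun 21, 2189 → Jun 21, 2190: 365 days.
Jun 21, 2190 → Jun 21, 2191: 365 days.
Jun 21, 2191 → Jun 21, 2192: 366 days (Feb 29, 2192 is in that span).
Jun 21, 2192 → Jun 21, 2193: 365 days.
Jun 21, 2193 → Jun 21, 2194: 365 days.
Jun 21, 2194 → Jun 21, 2195: 365 days.
Jun 21, 2195 → Jun 21, 2196: 366 days (Feb 29, 2196 is in that span).
Jun 21, 2196 → Jun 21, 2197: 365 days.
Jun 21, 2197 → Jun 21, 2198: 365 days.
Jun 21, 2198 → Jun 21, 2199: 365 days.
Jun 21, 2199 → Jun 21, 2200: 365 days.
Jun 21, 2200 → Jun 21, 2201: 365 days.
Jun 21, 2201 → Jun 21, 2202: 365 days.
Jun 21, 2202 → Jun 21, 2203: 365 days.
Jun 21, 2203 → Jun 21, 2204: 366 days (Feb 29, 2204 is in that span).
Jun 21, 2204 → Jun 21, 2205: 365 days.
Jun 21, 2205 → Jul 21, 2205: 30 days (June has 30).
Jul 21, 2205 → Aug 21, 2205: 31 days (July has 31).
Aug 21, 2205 → Sep 21, 2205: 31 days (August has 31).
Sep 21, 2205 → Oct 11, 2205: 20 days.
Total: 6320 days.

6320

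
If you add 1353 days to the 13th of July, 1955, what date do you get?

March 27, 1959

+366 (one year; includes Feb 29, 1956) → Jul 13, 1956 (987 left).
+365 (one year) → Jul 13, 1957 (622 left).
+365 (one year) → Jul 13, 1958 (257 left).
Jul has 31 days: +19 → Aug 1, 1958 (238 left).
Aug has 31 days: +31 → Sep 1, 1958 (207 left).
Sep has 30 days: +30 → Oct 1, 1958 (177 left).
Oct has 31 days: +31 → Nov 1, 1958 (146 left).
Nov has 30 days: +30 → Dec 1, 1958 (116 left).
Dec has 31 days: +31 → Jan 1, 1959 (85 left).
Jan has 31 days: +31 → Feb 1, 1959 (54 left).
Feb has 28 days: +28 → Mar 1, 1959 (26 left).
+26 → Mar 27, 1959.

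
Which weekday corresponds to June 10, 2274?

Wednesday

Doomsday rule: the anchor day for the 2200s is Friday. For year 74: 74÷12 = 6 r 2, and 2÷4 = 0, so 6+2+0 = 8.
Friday + 8 ≡ Saturday — that's 2274's doomsday.
In June the doomsday date is Jun 6.
Jun 10 is 4 days after Jun 6; 4 mod 7 = 4, so Saturday + 4 = Wednesday.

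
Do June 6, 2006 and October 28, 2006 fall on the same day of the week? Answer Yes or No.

No

From Jun 6, 2006 to Oct 28, 2006 is 144 days.
144 mod 7 = 4, so they are different weekdays.
(Jun 6, 2006 is a Tuesday; Oct 28, 2006 is a Saturday.)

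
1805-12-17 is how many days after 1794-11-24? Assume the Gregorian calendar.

Nov 24, 1794 → Nov 24, 1795: 365 days.
Nov 24, 1795 → Nov 24, 1796: 366 days (Feb 29, 1796 is in that span).
Nov 24, 1796 → Nov 24, 1797: 365 days.
Nov 24, 1797 → Nov 24, 1798: 365 days.
Nov 24, 1798 → Nov 24, 1799: 365 days.
Nov 24, 1799 → Nov 24, 1800: 365 days.
Nov 24, 1800 → Nov 24, 1801: 365 days.
Nov 24, 1801 → Nov 24, 1802: 365 days.
Nov 24, 1802 → Nov 24, 1803: 365 days.
Nov 24, 1803 → Nov 24, 1804: 366 days (Feb 29, 1804 is in that span).
Nov 24, 1804 → Dec 24, 1804: 30 days (November has 30).
Dec 24, 1804 → Jan 24, 1805: 31 days (December has 31).
Jan 24, 1805 → Feb 24, 1805: 31 days (January has 31).
Feb 24, 1805 → Mar 24, 1805: 28 days (February has 28).
Mar 24, 1805 → Apr 24, 1805: 31 days (March has 31).
Apr 24, 1805 → May 24, 1805: 30 days (April has 30).
May 24, 1805 → Jun 24, 1805: 31 days (May has 31).
Jun 24, 1805 → Jul 24, 1805: 30 days (June has 30).
Jul 24, 1805 → Aug 24, 1805: 31 days (July has 31).
Aug 24, 1805 → Sep 24, 1805: 31 days (August has 31).
Sep 24, 1805 → Oct 24, 1805: 30 days (September has 30).
Oct 24, 1805 → Nov 24, 1805: 31 days (October has 31).
Nov 24, 1805 → Dec 17, 1805: 23 days.
Total: 4040 days.

4040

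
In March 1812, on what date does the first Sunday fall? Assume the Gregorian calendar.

March 1, 1812

March 1, 1812 is a Sunday.
The first Sunday is therefore March 1 (same day).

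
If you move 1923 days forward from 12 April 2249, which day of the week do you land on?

First find the weekday of Apr 12, 2249. Doomsday rule: the anchor day for the 2200s is Friday. For year 49: 49÷12 = 4 r 1, and 1÷4 = 0, so 4+1+0 = 5.
Friday + 5 ≡ Wednesday — that's 2249's doomsday.
In April the doomsday date is Apr 4.
Apr 12 is 8 days after Apr 4; 8 mod 7 = 1, so Wednesday + 1 = Thursday.
1923 mod 7 = 5, so 1923 days after a Thursday is Thursday + 5 = Tuesday.

Tuesday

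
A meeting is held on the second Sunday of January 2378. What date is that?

January 8, 2378

January 1, 2378 is a Sunday.
The first Sunday is therefore January 1 (same day).
The second Sunday is 1 + 1×7 = January 8.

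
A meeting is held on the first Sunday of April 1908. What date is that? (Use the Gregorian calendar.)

April 1, 1908 is a Wednesday.
The first Sunday is therefore April 5 (4 days later).

April 5, 1908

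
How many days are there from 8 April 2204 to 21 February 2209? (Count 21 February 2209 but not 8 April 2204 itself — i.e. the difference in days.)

1780

Apr 8, 2204 → Apr 8, 2205: 365 days.
Apr 8, 2205 → Apr 8, 2206: 365 days.
Apr 8, 2206 → Apr 8, 2207: 365 days.
Apr 8, 2207 → Apr 8, 2208: 366 days (Feb 29, 2208 is in that span).
Apr 8, 2208 → May 8, 2208: 30 days (April has 30).
May 8, 2208 → Jun 8, 2208: 31 days (May has 31).
Jun 8, 2208 → Jul 8, 2208: 30 days (June has 30).
Jul 8, 2208 → Aug 8, 2208: 31 days (July has 31).
Aug 8, 2208 → Sep 8, 2208: 31 days (August has 31).
Sep 8, 2208 → Oct 8, 2208: 30 days (September has 30).
Oct 8, 2208 → Nov 8, 2208: 31 days (October has 31).
Nov 8, 2208 → Dec 8, 2208: 30 days (November has 30).
Dec 8, 2208 → Jan 8, 2209: 31 days (December has 31).
Jan 8, 2209 → Feb 8, 2209: 31 days (January has 31).
Feb 8, 2209 → Feb 21, 2209: 13 days.
Total: 1780 days.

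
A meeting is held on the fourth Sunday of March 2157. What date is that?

March 27, 2157

March 1, 2157 is a Tuesday.
The first Sunday is therefore March 6 (5 days later).
The fourth Sunday is 6 + 3×7 = March 27.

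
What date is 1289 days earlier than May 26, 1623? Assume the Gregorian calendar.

−365 (one year) → May 26, 1622 (924 left).
−365 (one year) → May 26, 1621 (559 left).
−365 (one year) → May 26, 1620 (194 left).
−26 → Apr 30, 1620 (end of Apr, 30 days; 168 left).
−30 → Mar 31, 1620 (end of Mar, 31 days; 138 left).
−31 → Feb 29, 1620 (end of Feb, 29 days; 107 left).
−29 → Jan 31, 1620 (end of Jan, 31 days; 78 left).
−31 → Dec 31, 1619 (end of Dec, 31 days; 47 left).
−31 → Nov 30, 1619 (end of Nov, 30 days; 16 left).
−16 → Nov 14, 1619.

November 14, 1619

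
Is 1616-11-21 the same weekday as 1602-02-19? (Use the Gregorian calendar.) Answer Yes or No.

From Feb 19, 1602 to Nov 21, 1616 is 5389 days.
5389 mod 7 = 6, so they are different weekdays.
(Feb 19, 1602 is a Tuesday; Nov 21, 1616 is a Monday.)

No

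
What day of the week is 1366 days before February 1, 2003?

Feb 1, 2003 is a Saturday.
1366 mod 7 = 1, so 1366 days before a Saturday is Saturday − 1 = Friday.

Friday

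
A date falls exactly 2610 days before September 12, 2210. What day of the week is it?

First find the weekday of Sep 12, 2210. Doomsday rule: the anchor day for the 2200s is Friday. For year 10: 10÷12 = 0 r 10, and 10÷4 = 2, so 0+10+2 = 12.
Friday + 12 ≡ Wednesday — that's 2210's doomsday.
In September the doomsday date is Sep 5.
Sep 12 is 7 days after Sep 5; 7 mod 7 = 0, so Wednesday + 0 = Wednesday.
2610 mod 7 = 6, so 2610 days before a Wednesday is Wednesday − 6 = Thursday.

Thursday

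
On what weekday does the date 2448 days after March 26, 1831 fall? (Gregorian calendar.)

Thursday

Mar 26, 1831 is a Saturday.
2448 mod 7 = 5, so 2448 days after a Saturday is Saturday + 5 = Thursday.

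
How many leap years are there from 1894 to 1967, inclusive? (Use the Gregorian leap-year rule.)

17

Multiples of 4 in [1894,1967]: 18.
Of those, multiples of 100: 1 (not leap unless ÷400).
Multiples of 400: 0.
Leap years = 18 − 1 + 0 = 17.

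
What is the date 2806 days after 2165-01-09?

+365 (one year) → Jan 9, 2166 (2441 left).
+365 (one year) → Jan 9, 2167 (2076 left).
+365 (one year) → Jan 9, 2168 (1711 left).
+366 (one year; includes Feb 29, 2168) → Jan 9, 2169 (1345 left).
+365 (one year) → Jan 9, 2170 (980 left).
+365 (one year) → Jan 9, 2171 (615 left).
+365 (one year) → Jan 9, 2172 (250 left).
Jan has 31 days: +23 → Feb 1, 2172 (227 left).
Feb has 29 days: +29 → Mar 1, 2172 (198 left).
Mar has 31 days: +31 → Apr 1, 2172 (167 left).
Apr has 30 days: +30 → May 1, 2172 (137 left).
May has 31 days: +31 → Jun 1, 2172 (106 left).
Jun has 30 days: +30 → Jul 1, 2172 (76 left).
Jul has 31 days: +31 → Aug 1, 2172 (45 left).
Aug has 31 days: +31 → Sep 1, 2172 (14 left).
+14 → Sep 15, 2172.

September 15, 2172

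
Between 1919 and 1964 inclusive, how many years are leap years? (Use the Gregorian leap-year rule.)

12

Multiples of 4 in [1919,1964]: 12.
Of those, multiples of 100: 0 (not leap unless ÷400).
Multiples of 400: 0.
Leap years = 12 − 0 + 0 = 12.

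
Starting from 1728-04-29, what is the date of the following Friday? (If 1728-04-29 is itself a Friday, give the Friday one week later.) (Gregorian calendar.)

April 30, 1728

Apr 29, 1728 is a Thursday.
From Thursday to the next Friday is 1 day.
Apr 29, 1728 + 1 = Apr 30, 1728.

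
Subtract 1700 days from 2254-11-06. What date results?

−365 (one year) → Nov 6, 2253 (1335 left).
−365 (one year) → Nov 6, 2252 (970 left).
−366 (one year; includes Feb 29, 2252) → Nov 6, 2251 (604 left).
−365 (one year) → Nov 6, 2250 (239 left).
−6 → Oct 31, 2250 (end of Oct, 31 days; 233 left).
−31 → Sep 30, 2250 (end of Sep, 30 days; 202 left).
−30 → Aug 31, 2250 (end of Aug, 31 days; 172 left).
−31 → Jul 31, 2250 (end of Jul, 31 days; 141 left).
−31 → Jun 30, 2250 (end of Jun, 30 days; 110 left).
−30 → May 31, 2250 (end of May, 31 days; 80 left).
−31 → Apr 30, 2250 (end of Apr, 30 days; 49 left).
−30 → Mar 31, 2250 (end of Mar, 31 days; 19 left).
−19 → Mar 12, 2250.

March 12, 2250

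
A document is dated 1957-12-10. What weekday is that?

Tuesday

Doomsday rule: the anchor day for the 1900s is Wednesday. For year 57: 57÷12 = 4 r 9, and 9÷4 = 2, so 4+9+2 = 15.
Wednesday + 15 ≡ Thursday — that's 1957's doomsday.
In December the doomsday date is Dec 12.
Dec 10 is 2 days before Dec 12; 2 mod 7 = 2, so Thursday − 2 = Tuesday.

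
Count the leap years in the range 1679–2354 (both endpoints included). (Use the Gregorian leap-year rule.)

Multiples of 4 in [1679,2354]: 169.
Of those, multiples of 100: 7 (not leap unless ÷400).
Multiples of 400: 1.
Leap years = 169 − 7 + 1 = 163.

163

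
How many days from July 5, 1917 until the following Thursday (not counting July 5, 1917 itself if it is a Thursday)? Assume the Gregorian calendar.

Jul 5, 1917 is a Thursday.
From Thursday to the next Thursday is 7 days.

7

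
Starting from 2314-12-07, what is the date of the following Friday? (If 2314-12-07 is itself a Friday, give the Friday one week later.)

December 11, 2314

Dec 7, 2314 is a Monday.
From Monday to the next Friday is 4 days.
Dec 7, 2314 + 4 = Dec 11, 2314.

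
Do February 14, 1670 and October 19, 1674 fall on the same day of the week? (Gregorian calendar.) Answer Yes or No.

Yes

From Feb 14, 1670 to Oct 19, 1674 is 1708 days.
1708 mod 7 = 0, so they are the same weekday.
(Feb 14, 1670 is a Friday; Oct 19, 1674 is a Friday.)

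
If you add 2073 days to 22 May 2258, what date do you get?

+365 (one year) → May 22, 2259 (1708 left).
+366 (one year; includes Feb 29, 2260) → May 22, 2260 (1342 left).
+365 (one year) → May 22, 2261 (977 left).
+365 (one year) → May 22, 2262 (612 left).
+365 (one year) → May 22, 2263 (247 left).
May has 31 days: +10 → Jun 1, 2263 (237 left).
Jun has 30 days: +30 → Jul 1, 2263 (207 left).
Jul has 31 days: +31 → Aug 1, 2263 (176 left).
Aug has 31 days: +31 → Sep 1, 2263 (145 left).
Sep has 30 days: +30 → Oct 1, 2263 (115 left).
Oct has 31 days: +31 → Nov 1, 2263 (84 left).
Nov has 30 days: +30 → Dec 1, 2263 (54 left).
Dec has 31 days: +31 → Jan 1, 2264 (23 left).
+23 → Jan 24, 2264.

January 24, 2264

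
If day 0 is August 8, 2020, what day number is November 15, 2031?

Aug 8, 2020 → Aug 8, 2021: 365 days.
Aug 8, 2021 → Aug 8, 2022: 365 days.
Aug 8, 2022 → Aug 8, 2023: 365 days.
Aug 8, 2023 → Aug 8, 2024: 366 days (Feb 29, 2024 is in that span).
Aug 8, 2024 → Aug 8, 2025: 365 days.
Aug 8, 2025 → Aug 8, 2026: 365 days.
Aug 8, 2026 → Aug 8, 2027: 365 days.
Aug 8, 2027 → Aug 8, 2028: 366 days (Feb 29, 2028 is in that span).
Aug 8, 2028 → Aug 8, 2029: 365 days.
Aug 8, 2029 → Aug 8, 2030: 365 days.
Aug 8, 2030 → Aug 8, 2031: 365 days.
Aug 8, 2031 → Sep 8, 2031: 31 days (August has 31).
Sep 8, 2031 → Oct 8, 2031: 30 days (September has 30).
Oct 8, 2031 → Nov 8, 2031: 31 days (October has 31).
Nov 8, 2031 → Nov 15, 2031: 7 days.
Total: 4116 days.

4116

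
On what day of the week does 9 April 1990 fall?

Doomsday rule: the anchor day for the 1900s is Wednesday. For year 90: 90÷12 = 7 r 6, and 6÷4 = 1, so 7+6+1 = 14.
Wednesday + 14 ≡ Wednesday — that's 1990's doomsday.
In April the doomsday date is Apr 4.
Apr 9 is 5 days after Apr 4; 5 mod 7 = 5, so Wednesday + 5 = Monday.

Monday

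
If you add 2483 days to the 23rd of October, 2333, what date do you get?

August 10, 2340

+365 (one year) → Oct 23, 2334 (2118 left).
+365 (one year) → Oct 23, 2335 (1753 left).
+366 (one year; includes Feb 29, 2336) → Oct 23, 2336 (1387 left).
+365 (one year) → Oct 23, 2337 (1022 left).
+365 (one year) → Oct 23, 2338 (657 left).
+365 (one year) → Oct 23, 2339 (292 left).
Oct has 31 days: +9 → Nov 1, 2339 (283 left).
Nov has 30 days: +30 → Dec 1, 2339 (253 left).
Dec has 31 days: +31 → Jan 1, 2340 (222 left).
Jan has 31 days: +31 → Feb 1, 2340 (191 left).
Feb has 29 days: +29 → Mar 1, 2340 (162 left).
Mar has 31 days: +31 → Apr 1, 2340 (131 left).
Apr has 30 days: +30 → May 1, 2340 (101 left).
May has 31 days: +31 → Jun 1, 2340 (70 left).
Jun has 30 days: +30 → Jul 1, 2340 (40 left).
Jul has 31 days: +31 → Aug 1, 2340 (9 left).
+9 → Aug 10, 2340.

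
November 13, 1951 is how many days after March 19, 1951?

Mar 19, 1951 → Apr 19, 1951: 31 days (March has 31).
Apr 19, 1951 → May 19, 1951: 30 days (April has 30).
May 19, 1951 → Jun 19, 1951: 31 days (May has 31).
Jun 19, 1951 → Jul 19, 1951: 30 days (June has 30).
Jul 19, 1951 → Aug 19, 1951: 31 days (July has 31).
Aug 19, 1951 → Sep 19, 1951: 31 days (August has 31).
Sep 19, 1951 → Oct 19, 1951: 30 days (September has 30).
Oct 19, 1951 → Nov 13, 1951: 25 days.
Total: 239 days.

239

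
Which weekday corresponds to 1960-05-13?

Doomsday rule: the anchor day for the 1900s is Wednesday. For year 60: 60÷12 = 5 r 0, and 0÷4 = 0, so 5+0+0 = 5.
Wednesday + 5 ≡ Monday — that's 1960's doomsday.
In May the doomsday date is May 9.
May 13 is 4 days after May 9; 4 mod 7 = 4, so Monday + 4 = Friday.

Friday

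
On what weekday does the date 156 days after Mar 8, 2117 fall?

Mar 8, 2117 is a Monday.
156 mod 7 = 2, so 156 days after a Monday is Monday + 2 = Wednesday.

Wednesday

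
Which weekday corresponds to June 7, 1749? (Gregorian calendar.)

Doomsday rule: the anchor day for the 1700s is Sunday. For year 49: 49÷12 = 4 r 1, and 1÷4 = 0, so 4+1+0 = 5.
Sunday + 5 ≡ Friday — that's 1749's doomsday.
In June the doomsday date is Jun 6.
Jun 7 is 1 day after Jun 6; 1 mod 7 = 1, so Friday + 1 = Saturday.

Saturday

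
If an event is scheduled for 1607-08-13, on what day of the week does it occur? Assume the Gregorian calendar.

Doomsday rule: the anchor day for the 1600s is Tuesday. For year 07: 7÷12 = 0 r 7, and 7÷4 = 1, so 0+7+1 = 8.
Tuesday + 8 ≡ Wednesday — that's 1607's doomsday.
In August the doomsday date is Aug 8.
Aug 13 is 5 days after Aug 8; 5 mod 7 = 5, so Wednesday + 5 = Monday.

Monday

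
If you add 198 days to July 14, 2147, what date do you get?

January 28, 2148

Jul has 31 days: +18 → Aug 1, 2147 (180 left).
Aug has 31 days: +31 → Sep 1, 2147 (149 left).
Sep has 30 days: +30 → Oct 1, 2147 (119 left).
Oct has 31 days: +31 → Nov 1, 2147 (88 left).
Nov has 30 days: +30 → Dec 1, 2147 (58 left).
Dec has 31 days: +31 → Jan 1, 2148 (27 left).
+27 → Jan 28, 2148.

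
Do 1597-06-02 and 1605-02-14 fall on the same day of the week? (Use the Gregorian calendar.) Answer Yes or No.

From Jun 2, 1597 to Feb 14, 1605 is 2814 days.
2814 mod 7 = 0, so they are the same weekday.
(Jun 2, 1597 is a Monday; Feb 14, 1605 is a Monday.)

Yes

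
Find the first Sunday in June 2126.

June 2, 2126

June 1, 2126 is a Saturday.
The first Sunday is therefore June 2 (1 days later).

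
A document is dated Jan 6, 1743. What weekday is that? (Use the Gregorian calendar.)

Doomsday rule: the anchor day for the 1700s is Sunday. For year 43: 43÷12 = 3 r 7, and 7÷4 = 1, so 3+7+1 = 11.
Sunday + 11 ≡ Thursday — that's 1743's doomsday.
In January the doomsday date is Jan 3 (1743 is not a leap year).
Jan 6 is 3 days after Jan 3; 3 mod 7 = 3, so Thursday + 3 = Sunday.

Sunday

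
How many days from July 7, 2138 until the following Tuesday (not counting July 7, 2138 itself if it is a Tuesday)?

1

Jul 7, 2138 is a Monday.
From Monday to the next Tuesday is 1 day.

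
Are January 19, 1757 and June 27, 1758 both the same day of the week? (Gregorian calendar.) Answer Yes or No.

No

From Jan 19, 1757 to Jun 27, 1758 is 524 days.
524 mod 7 = 6, so they are different weekdays.
(Jan 19, 1757 is a Wednesday; Jun 27, 1758 is a Tuesday.)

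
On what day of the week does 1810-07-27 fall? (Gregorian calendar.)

Friday

Doomsday rule: the anchor day for the 1800s is Friday. For year 10: 10÷12 = 0 r 10, and 10÷4 = 2, so 0+10+2 = 12.
Friday + 12 ≡ Wednesday — that's 1810's doomsday.
In July the doomsday date is Jul 11.
Jul 27 is 16 days after Jul 11; 16 mod 7 = 2, so Wednesday + 2 = Friday.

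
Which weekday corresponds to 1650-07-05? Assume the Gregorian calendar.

Tuesday

Doomsday rule: the anchor day for the 1600s is Tuesday. For year 50: 50÷12 = 4 r 2, and 2÷4 = 0, so 4+2+0 = 6.
Tuesday + 6 ≡ Monday — that's 1650's doomsday.
In July the doomsday date is Jul 11.
Jul 5 is 6 days before Jul 11; 6 mod 7 = 6, so Monday − 6 = Tuesday.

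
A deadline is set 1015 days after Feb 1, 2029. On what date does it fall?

November 13, 2031

+365 (one year) → Feb 1, 2030 (650 left).
+365 (one year) → Feb 1, 2031 (285 left).
Feb has 28 days: +28 → Mar 1, 2031 (257 left).
Mar has 31 days: +31 → Apr 1, 2031 (226 left).
Apr has 30 days: +30 → May 1, 2031 (196 left).
May has 31 days: +31 → Jun 1, 2031 (165 left).
Jun has 30 days: +30 → Jul 1, 2031 (135 left).
Jul has 31 days: +31 → Aug 1, 2031 (104 left).
Aug has 31 days: +31 → Sep 1, 2031 (73 left).
Sep has 30 days: +30 → Oct 1, 2031 (43 left).
Oct has 31 days: +31 → Nov 1, 2031 (12 left).
+12 → Nov 13, 2031.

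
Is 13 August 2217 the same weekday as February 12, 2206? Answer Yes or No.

Yes

From Feb 12, 2206 to Aug 13, 2217 is 4200 days.
4200 mod 7 = 0, so they are the same weekday.
(Feb 12, 2206 is a Wednesday; Aug 13, 2217 is a Wednesday.)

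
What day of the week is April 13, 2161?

Monday

Doomsday rule: the anchor day for the 2100s is Sunday. For year 61: 61÷12 = 5 r 1, and 1÷4 = 0, so 5+1+0 = 6.
Sunday + 6 ≡ Saturday — that's 2161's doomsday.
In April the doomsday date is Apr 4.
Apr 13 is 9 days after Apr 4; 9 mod 7 = 2, so Saturday + 2 = Monday.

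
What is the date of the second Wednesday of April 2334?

April 11, 2334

April 1, 2334 is a Sunday.
The first Wednesday is therefore April 4 (3 days later).
The second Wednesday is 4 + 1×7 = April 11.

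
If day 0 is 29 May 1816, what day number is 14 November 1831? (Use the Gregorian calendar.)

May 29, 1816 → May 29, 1817: 365 days.
May 29, 1817 → May 29, 1818: 365 days.
May 29, 1818 → May 29, 1819: 365 days.
May 29, 1819 → May 29, 1820: 366 days (Feb 29, 1820 is in that span).
May 29, 1820 → May 29, 1821: 365 days.
May 29, 1821 → May 29, 1822: 365 days.
May 29, 1822 → May 29, 1823: 365 days.
May 29, 1823 → May 29, 1824: 366 days (Feb 29, 1824 is in that span).
May 29, 1824 → May 29, 1825: 365 days.
May 29, 1825 → May 29, 1826: 365 days.
May 29, 1826 → May 29, 1827: 365 days.
May 29, 1827 → May 29, 1828: 366 days (Feb 29, 1828 is in that span).
May 29, 1828 → May 29, 1829: 365 days.
May 29, 1829 → May 29, 1830: 365 days.
May 29, 1830 → May 29, 1831: 365 days.
May 29, 1831 → Jun 29, 1831: 31 days (May has 31).
Jun 29, 1831 → Jul 29, 1831: 30 days (June has 30).
Jul 29, 1831 → Aug 29, 1831: 31 days (July has 31).
Aug 29, 1831 → Sep 29, 1831: 31 days (August has 31).
Sep 29, 1831 → Oct 29, 1831: 30 days (September has 30).
Oct 29, 1831 → Nov 14, 1831: 16 days.
Total: 5647 days.

5647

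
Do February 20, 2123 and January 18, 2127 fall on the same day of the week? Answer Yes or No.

Yes

From Feb 20, 2123 to Jan 18, 2127 is 1428 days.
1428 mod 7 = 0, so they are the same weekday.
(Feb 20, 2123 is a Saturday; Jan 18, 2127 is a Saturday.)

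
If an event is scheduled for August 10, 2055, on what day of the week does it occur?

Doomsday rule: the anchor day for the 2000s is Tuesday. For year 55: 55÷12 = 4 r 7, and 7÷4 = 1, so 4+7+1 = 12.
Tuesday + 12 ≡ Sunday — that's 2055's doomsday.
In August the doomsday date is Aug 8.
Aug 10 is 2 days after Aug 8; 2 mod 7 = 2, so Sunday + 2 = Tuesday.

Tuesday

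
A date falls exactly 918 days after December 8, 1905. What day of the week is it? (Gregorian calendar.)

Saturday

First find the weekday of Dec 8, 1905. Doomsday rule: the anchor day for the 1900s is Wednesday. For year 05: 5÷12 = 0 r 5, and 5÷4 = 1, so 0+5+1 = 6.
Wednesday + 6 ≡ Tuesday — that's 1905's doomsday.
In December the doomsday date is Dec 12.
Dec 8 is 4 days before Dec 12; 4 mod 7 = 4, so Tuesday − 4 = Friday.
918 mod 7 = 1, so 918 days after a Friday is Friday + 1 = Saturday.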